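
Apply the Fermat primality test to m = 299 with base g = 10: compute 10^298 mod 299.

10^1 ≡ 10 (mod 299)
10^2 ≡ 10^2 = 100 ≡ 100 (mod 299)
10^4 ≡ 100^2 = 10000 ≡ 133 (mod 299)
10^8 ≡ 133^2 = 17689 ≡ 48 (mod 299)
10^16 ≡ 48^2 = 2304 ≡ 211 (mod 299)
10^32 ≡ 211^2 = 44521 ≡ 269 (mod 299)
10^64 ≡ 269^2 = 72361 ≡ 3 (mod 299)
10^128 ≡ 3^2 = 9 ≡ 9 (mod 299)
10^256 ≡ 9^2 = 81 ≡ 81 (mod 299)
298 = 256 + 32 + 8 + 2 in binary powers of 2.
So 10^298 ≡ 81 · 269 · 48 · 100 ≡ 289 (mod 299).
Since 289 ≠ 1, base 10 is a Fermat witness: 299 is composite.

289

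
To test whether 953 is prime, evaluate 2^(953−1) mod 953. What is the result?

2^1 ≡ 2 (mod 953)
2^2 ≡ 2^2 = 4 ≡ 4 (mod 953)
2^4 ≡ 4^2 = 16 ≡ 16 (mod 953)
2^8 ≡ 16^2 = 256 ≡ 256 (mod 953)
2^16 ≡ 256^2 = 65536 ≡ 732 (mod 953)
2^32 ≡ 732^2 = 535824 ≡ 238 (mod 953)
2^64 ≡ 238^2 = 56644 ≡ 417 (mod 953)
2^128 ≡ 417^2 = 173889 ≡ 443 (mod 953)
2^256 ≡ 443^2 = 196249 ≡ 884 (mod 953)
2^512 ≡ 884^2 = 781456 ≡ 949 (mod 953)
952 = 512 + 256 + 128 + 32 + 16 + 8 in binary powers of 2.
So 2^952 ≡ 949 · 884 · 443 · 238 · 732 · 256 ≡ 1 (mod 953).
Since the result is 1, base 2 gives no evidence that 953 is composite.

1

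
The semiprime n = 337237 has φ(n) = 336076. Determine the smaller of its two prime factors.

563

φ(n) = (p−1)(q−1) = n − (p+q) + 1, so p + q = 337237 − 336076 + 1 = 1162.
p and q are the roots of t² − 1162t + 337237 = 0.
Discriminant: 1162² − 4·337237 = 1350244 − 1348948 = 1296; √1296 = 36.
q = (1162 − 36)/2 = 563, p = (1162 + 36)/2 = 599.
Check: 563 · 599 = 337237.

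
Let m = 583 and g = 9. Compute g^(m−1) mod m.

367

9^1 ≡ 9 (mod 583)
9^2 ≡ 9^2 = 81 ≡ 81 (mod 583)
9^4 ≡ 81^2 = 6561 ≡ 148 (mod 583)
9^8 ≡ 148^2 = 21904 ≡ 333 (mod 583)
9^16 ≡ 333^2 = 110889 ≡ 119 (mod 583)
9^32 ≡ 119^2 = 14161 ≡ 169 (mod 583)
9^64 ≡ 169^2 = 28561 ≡ 577 (mod 583)
9^128 ≡ 577^2 = 332929 ≡ 36 (mod 583)
9^256 ≡ 36^2 = 1296 ≡ 130 (mod 583)
9^512 ≡ 130^2 = 16900 ≡ 576 (mod 583)
582 = 512 + 64 + 4 + 2 in binary powers of 2.
So 9^582 ≡ 576 · 577 · 148 · 81 ≡ 367 (mod 583).
Since 367 ≠ 1, base 9 is a Fermat witness: 583 is composite.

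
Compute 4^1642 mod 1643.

4^1 ≡ 4 (mod 1643)
4^2 ≡ 4^2 = 16 ≡ 16 (mod 1643)
4^4 ≡ 16^2 = 256 ≡ 256 (mod 1643)
4^8 ≡ 256^2 = 65536 ≡ 1459 (mod 1643)
4^16 ≡ 1459^2 = 2128681 ≡ 996 (mod 1643)
4^32 ≡ 996^2 = 992016 ≡ 1287 (mod 1643)
4^64 ≡ 1287^2 = 1656369 ≡ 225 (mod 1643)
4^128 ≡ 225^2 = 50625 ≡ 1335 (mod 1643)
4^256 ≡ 1335^2 = 1782225 ≡ 1213 (mod 1643)
4^512 ≡ 1213^2 = 1471369 ≡ 884 (mod 1643)
4^1024 ≡ 884^2 = 781456 ≡ 1031 (mod 1643)
1642 = 1024 + 512 + 64 + 32 + 8 + 2 in binary powers of 2.
So 4^1642 ≡ 1031 · 884 · 225 · 1287 · 1459 · 16 ≡ 574 (mod 1643).
Since 574 ≠ 1, base 4 is a Fermat witness: 1643 is composite.

574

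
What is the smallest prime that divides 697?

697 is odd.
Digit sum 22, not divisible by 3.
Ends in 7: not divisible by 5.
7: 697 = 7·99 + 4
11: 697 = 11·63 + 4
13: 697 = 13·53 + 8
17: 697 = 17·41

17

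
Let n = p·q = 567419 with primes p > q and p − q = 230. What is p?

877

Since p = q + 230, we have 567419 = q(q + 230), so q² + 230q − 567419 = 0.
Discriminant: 230² + 4·567419 = 52900 + 2269676 = 2322576; √2322576 = 1524.
q = (−230 + 1524)/2 = 647, and p = q + 230 = 877.
Check: 647 · 877 = 567419.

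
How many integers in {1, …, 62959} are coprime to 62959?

55776

Factor: 62959 = 13 · 29 · 167.
φ(62959) = (13−1) · (29−1) · (167−1) = 12 · 28 · 166 = 55776.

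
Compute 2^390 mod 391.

2^1 ≡ 2 (mod 391)
2^2 ≡ 2^2 = 4 ≡ 4 (mod 391)
2^4 ≡ 4^2 = 16 ≡ 16 (mod 391)
2^8 ≡ 16^2 = 256 ≡ 256 (mod 391)
2^16 ≡ 256^2 = 65536 ≡ 239 (mod 391)
2^32 ≡ 239^2 = 57121 ≡ 35 (mod 391)
2^64 ≡ 35^2 = 1225 ≡ 52 (mod 391)
2^128 ≡ 52^2 = 2704 ≡ 358 (mod 391)
2^256 ≡ 358^2 = 128164 ≡ 307 (mod 391)
390 = 256 + 128 + 4 + 2 in binary powers of 2.
So 2^390 ≡ 307 · 358 · 16 · 4 ≡ 285 (mod 391).
Since 285 ≠ 1, base 2 is a Fermat witness: 391 is composite.

285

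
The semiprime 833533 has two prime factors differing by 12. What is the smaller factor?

Since p = q + 12, we have 833533 = q(q + 12), so q² + 12q − 833533 = 0.
Discriminant: 12² + 4·833533 = 144 + 3334132 = 3334276; √3334276 = 1826.
q = (−12 + 1826)/2 = 907, and p = q + 12 = 919.
Check: 907 · 919 = 833533.

907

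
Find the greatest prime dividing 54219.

54219 = 3 · 18073
18073 = 11 · 1643
1643 = 31 · 53
53 is prime.
So 54219 = 3 · 11 · 31 · 53; the largest prime factor is 53.

53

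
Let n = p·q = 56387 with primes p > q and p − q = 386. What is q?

113

Since p = q + 386, we have 56387 = q(q + 386), so q² + 386q − 56387 = 0.
Discriminant: 386² + 4·56387 = 148996 + 225548 = 374544; √374544 = 612.
q = (−386 + 612)/2 = 113, and p = q + 386 = 499.
Check: 113 · 499 = 56387.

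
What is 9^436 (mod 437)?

9^1 ≡ 9 (mod 437)
9^2 ≡ 9^2 = 81 ≡ 81 (mod 437)
9^4 ≡ 81^2 = 6561 ≡ 6 (mod 437)
9^8 ≡ 6^2 = 36 ≡ 36 (mod 437)
9^16 ≡ 36^2 = 1296 ≡ 422 (mod 437)
9^32 ≡ 422^2 = 178084 ≡ 225 (mod 437)
9^64 ≡ 225^2 = 50625 ≡ 370 (mod 437)
9^128 ≡ 370^2 = 136900 ≡ 119 (mod 437)
9^256 ≡ 119^2 = 14161 ≡ 177 (mod 437)
436 = 256 + 128 + 32 + 16 + 4 in binary powers of 2.
So 9^436 ≡ 177 · 119 · 225 · 422 · 6 ≡ 234 (mod 437).
Since 234 ≠ 1, base 9 is a Fermat witness: 437 is composite.

234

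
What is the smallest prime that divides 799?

799 is odd.
Digit sum 25, not divisible by 3.
Ends in 9: not divisible by 5.
7: 799 = 7·114 + 1
11: 799 = 11·72 + 7
13: 799 = 13·61 + 6
17: 799 = 17·47

17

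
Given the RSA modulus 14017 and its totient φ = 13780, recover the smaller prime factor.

107

φ(n) = (p−1)(q−1) = n − (p+q) + 1, so p + q = 14017 − 13780 + 1 = 238.
p and q are the roots of t² − 238t + 14017 = 0.
Discriminant: 238² − 4·14017 = 56644 − 56068 = 576; √576 = 24.
q = (238 − 24)/2 = 107, p = (238 + 24)/2 = 131.
Check: 107 · 131 = 14017.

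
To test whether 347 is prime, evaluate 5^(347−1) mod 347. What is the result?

5^1 ≡ 5 (mod 347)
5^2 ≡ 5^2 = 25 ≡ 25 (mod 347)
5^4 ≡ 25^2 = 625 ≡ 278 (mod 347)
5^8 ≡ 278^2 = 77284 ≡ 250 (mod 347)
5^16 ≡ 250^2 = 62500 ≡ 40 (mod 347)
5^32 ≡ 40^2 = 1600 ≡ 212 (mod 347)
5^64 ≡ 212^2 = 44944 ≡ 181 (mod 347)
5^128 ≡ 181^2 = 32761 ≡ 143 (mod 347)
5^256 ≡ 143^2 = 20449 ≡ 323 (mod 347)
346 = 256 + 64 + 16 + 8 + 2 in binary powers of 2.
So 5^346 ≡ 323 · 181 · 40 · 250 · 25 ≡ 1 (mod 347).
Since the result is 1, base 5 gives no evidence that 347 is composite.

1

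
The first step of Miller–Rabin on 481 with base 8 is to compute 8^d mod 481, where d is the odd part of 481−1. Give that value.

31

481 − 1 = 480 = 2^5 · 15, so d = 15.
8^1 ≡ 8 (mod 481)
8^2 ≡ 8^2 = 64 ≡ 64 (mod 481)
8^4 ≡ 64^2 = 4096 ≡ 248 (mod 481)
8^8 ≡ 248^2 = 61504 ≡ 417 (mod 481)
15 = 8 + 4 + 2 + 1 in binary powers of 2.
So 8^15 ≡ 417 · 248 · 64 · 8 ≡ 31 (mod 481).
Squaring chain: 31 → 480 → 1 → 1 → 1; reaches −1, so base 8 does not prove 481 composite.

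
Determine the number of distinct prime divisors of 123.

2

123 = 3 · 41
123 = 3 · 41, which has 2 distinct prime factors.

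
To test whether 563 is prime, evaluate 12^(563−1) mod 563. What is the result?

1

12^1 ≡ 12 (mod 563)
12^2 ≡ 12^2 = 144 ≡ 144 (mod 563)
12^4 ≡ 144^2 = 20736 ≡ 468 (mod 563)
12^8 ≡ 468^2 = 219024 ≡ 17 (mod 563)
12^16 ≡ 17^2 = 289 ≡ 289 (mod 563)
12^32 ≡ 289^2 = 83521 ≡ 197 (mod 563)
12^64 ≡ 197^2 = 38809 ≡ 525 (mod 563)
12^128 ≡ 525^2 = 275625 ≡ 318 (mod 563)
12^256 ≡ 318^2 = 101124 ≡ 347 (mod 563)
12^512 ≡ 347^2 = 120409 ≡ 490 (mod 563)
562 = 512 + 32 + 16 + 2 in binary powers of 2.
So 12^562 ≡ 490 · 197 · 289 · 144 ≡ 1 (mod 563).
Since the result is 1, base 12 gives no evidence that 563 is composite.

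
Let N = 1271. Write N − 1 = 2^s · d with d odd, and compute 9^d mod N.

893

1271 − 1 = 1270 = 2^1 · 635, so d = 635.
9^1 ≡ 9 (mod 1271)
9^2 ≡ 9^2 = 81 ≡ 81 (mod 1271)
9^4 ≡ 81^2 = 6561 ≡ 206 (mod 1271)
9^8 ≡ 206^2 = 42436 ≡ 493 (mod 1271)
9^16 ≡ 493^2 = 243049 ≡ 288 (mod 1271)
9^32 ≡ 288^2 = 82944 ≡ 329 (mod 1271)
9^64 ≡ 329^2 = 108241 ≡ 206 (mod 1271)
9^128 ≡ 206^2 = 42436 ≡ 493 (mod 1271)
9^256 ≡ 493^2 = 243049 ≡ 288 (mod 1271)
9^512 ≡ 288^2 = 82944 ≡ 329 (mod 1271)
635 = 512 + 64 + 32 + 16 + 8 + 2 + 1 in binary powers of 2.
So 9^635 ≡ 329 · 206 · 329 · 288 · 493 · 81 · 9 ≡ 893 (mod 1271).
Squaring chain: 893; never reaches −1, so base 9 is a Miller–Rabin witness that 1271 is composite.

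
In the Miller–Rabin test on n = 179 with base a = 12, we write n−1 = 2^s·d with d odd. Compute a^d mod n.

179 − 1 = 178 = 2^1 · 89, so d = 89.
12^1 ≡ 12 (mod 179)
12^2 ≡ 12^2 = 144 ≡ 144 (mod 179)
12^4 ≡ 144^2 = 20736 ≡ 151 (mod 179)
12^8 ≡ 151^2 = 22801 ≡ 68 (mod 179)
12^16 ≡ 68^2 = 4624 ≡ 149 (mod 179)
12^32 ≡ 149^2 = 22201 ≡ 5 (mod 179)
12^64 ≡ 5^2 = 25 ≡ 25 (mod 179)
89 = 64 + 16 + 8 + 1 in binary powers of 2.
So 12^89 ≡ 25 · 149 · 68 · 12 ≡ 1 (mod 179).
Since 12^d ≡ 1 (mod 179), base 12 does not prove 179 composite.

1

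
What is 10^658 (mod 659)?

1

10^1 ≡ 10 (mod 659)
10^2 ≡ 10^2 = 100 ≡ 100 (mod 659)
10^4 ≡ 100^2 = 10000 ≡ 115 (mod 659)
10^8 ≡ 115^2 = 13225 ≡ 45 (mod 659)
10^16 ≡ 45^2 = 2025 ≡ 48 (mod 659)
10^32 ≡ 48^2 = 2304 ≡ 327 (mod 659)
10^64 ≡ 327^2 = 106929 ≡ 171 (mod 659)
10^128 ≡ 171^2 = 29241 ≡ 245 (mod 659)
10^256 ≡ 245^2 = 60025 ≡ 56 (mod 659)
10^512 ≡ 56^2 = 3136 ≡ 500 (mod 659)
658 = 512 + 128 + 16 + 2 in binary powers of 2.
So 10^658 ≡ 500 · 245 · 48 · 100 ≡ 1 (mod 659).
Since the result is 1, base 10 gives no evidence that 659 is composite.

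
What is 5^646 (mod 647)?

1

5^1 ≡ 5 (mod 647)
5^2 ≡ 5^2 = 25 ≡ 25 (mod 647)
5^4 ≡ 25^2 = 625 ≡ 625 (mod 647)
5^8 ≡ 625^2 = 390625 ≡ 484 (mod 647)
5^16 ≡ 484^2 = 234256 ≡ 42 (mod 647)
5^32 ≡ 42^2 = 1764 ≡ 470 (mod 647)
5^64 ≡ 470^2 = 220900 ≡ 273 (mod 647)
5^128 ≡ 273^2 = 74529 ≡ 124 (mod 647)
5^256 ≡ 124^2 = 15376 ≡ 495 (mod 647)
5^512 ≡ 495^2 = 245025 ≡ 459 (mod 647)
646 = 512 + 128 + 4 + 2 in binary powers of 2.
So 5^646 ≡ 459 · 124 · 625 · 25 ≡ 1 (mod 647).
Since the result is 1, base 5 gives no evidence that 647 is composite.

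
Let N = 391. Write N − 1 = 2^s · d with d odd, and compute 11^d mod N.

107

391 − 1 = 390 = 2^1 · 195, so d = 195.
11^1 ≡ 11 (mod 391)
11^2 ≡ 11^2 = 121 ≡ 121 (mod 391)
11^4 ≡ 121^2 = 14641 ≡ 174 (mod 391)
11^8 ≡ 174^2 = 30276 ≡ 169 (mod 391)
11^16 ≡ 169^2 = 28561 ≡ 18 (mod 391)
11^32 ≡ 18^2 = 324 ≡ 324 (mod 391)
11^64 ≡ 324^2 = 104976 ≡ 188 (mod 391)
11^128 ≡ 188^2 = 35344 ≡ 154 (mod 391)
195 = 128 + 64 + 2 + 1 in binary powers of 2.
So 11^195 ≡ 154 · 188 · 121 · 11 ≡ 107 (mod 391).
Squaring chain: 107; never reaches −1, so base 11 is a Miller–Rabin witness that 391 is composite.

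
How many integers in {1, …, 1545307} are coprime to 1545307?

Factor: 1545307 = 89 · 97 · 179.
φ(1545307) = (89−1) · (97−1) · (179−1) = 88 · 96 · 178 = 1503744.

1503744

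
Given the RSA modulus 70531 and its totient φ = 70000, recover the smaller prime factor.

φ(n) = (p−1)(q−1) = n − (p+q) + 1, so p + q = 70531 − 70000 + 1 = 532.
p and q are the roots of t² − 532t + 70531 = 0.
Discriminant: 532² − 4·70531 = 283024 − 282124 = 900; √900 = 30.
q = (532 − 30)/2 = 251, p = (532 + 30)/2 = 281.
Check: 251 · 281 = 70531.

251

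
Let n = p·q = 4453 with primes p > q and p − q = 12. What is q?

61

Since p = q + 12, we have 4453 = q(q + 12), so q² + 12q − 4453 = 0.
Discriminant: 12² + 4·4453 = 144 + 17812 = 17956; √17956 = 134.
q = (−12 + 134)/2 = 61, and p = q + 12 = 73.
Check: 61 · 73 = 4453.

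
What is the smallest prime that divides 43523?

43523 is odd.
Digit sum 17, not divisible by 3.
Ends in 3: not divisible by 5.
7: 43523 = 7·6217 + 4
11: 43523 = 11·3956 + 7
13: 43523 = 13·3347 + 12
17: 43523 = 17·2560 + 3
19: 43523 = 19·2290 + 13
23: 43523 = 23·1892 + 7
29: 43523 = 29·1500 + 23
31: 43523 = 31·1403 + 30
37: 43523 = 37·1176 + 11
41: 43523 = 41·1061 + 22
43: 43523 = 43·1012 + 7
47: 43523 = 47·926 + 1
53: 43523 = 53·821 + 10
59: 43523 = 59·737 + 40
61: 43523 = 61·713 + 30
67: 43523 = 67·649 + 40
71: 43523 = 71·613

71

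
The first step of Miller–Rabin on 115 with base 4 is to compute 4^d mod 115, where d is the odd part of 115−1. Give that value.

115 − 1 = 114 = 2^1 · 57, so d = 57.
4^1 ≡ 4 (mod 115)
4^2 ≡ 4^2 = 16 ≡ 16 (mod 115)
4^4 ≡ 16^2 = 256 ≡ 26 (mod 115)
4^8 ≡ 26^2 = 676 ≡ 101 (mod 115)
4^16 ≡ 101^2 = 10201 ≡ 81 (mod 115)
4^32 ≡ 81^2 = 6561 ≡ 6 (mod 115)
57 = 32 + 16 + 8 + 1 in binary powers of 2.
So 4^57 ≡ 6 · 81 · 101 · 4 ≡ 39 (mod 115).
Squaring chain: 39; never reaches −1, so base 4 is a Miller–Rabin witness that 115 is composite.

39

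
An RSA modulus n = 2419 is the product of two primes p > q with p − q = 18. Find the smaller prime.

41

Since p = q + 18, we have 2419 = q(q + 18), so q² + 18q − 2419 = 0.
Discriminant: 18² + 4·2419 = 324 + 9676 = 10000; √10000 = 100.
q = (−18 + 100)/2 = 41, and p = q + 18 = 59.
Check: 41 · 59 = 2419.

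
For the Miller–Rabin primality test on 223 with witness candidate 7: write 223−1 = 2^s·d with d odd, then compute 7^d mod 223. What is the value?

1

223 − 1 = 222 = 2^1 · 111, so d = 111.
7^1 ≡ 7 (mod 223)
7^2 ≡ 7^2 = 49 ≡ 49 (mod 223)
7^4 ≡ 49^2 = 2401 ≡ 171 (mod 223)
7^8 ≡ 171^2 = 29241 ≡ 28 (mod 223)
7^16 ≡ 28^2 = 784 ≡ 115 (mod 223)
7^32 ≡ 115^2 = 13225 ≡ 68 (mod 223)
7^64 ≡ 68^2 = 4624 ≡ 164 (mod 223)
111 = 64 + 32 + 8 + 4 + 2 + 1 in binary powers of 2.
So 7^111 ≡ 164 · 68 · 28 · 171 · 49 · 7 ≡ 1 (mod 223).
Since 7^d ≡ 1 (mod 223), base 7 does not prove 223 composite.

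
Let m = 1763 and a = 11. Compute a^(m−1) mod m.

11^1 ≡ 11 (mod 1763)
11^2 ≡ 11^2 = 121 ≡ 121 (mod 1763)
11^4 ≡ 121^2 = 14641 ≡ 537 (mod 1763)
11^8 ≡ 537^2 = 288369 ≡ 1000 (mod 1763)
11^16 ≡ 1000^2 = 1000000 ≡ 379 (mod 1763)
11^32 ≡ 379^2 = 143641 ≡ 838 (mod 1763)
11^64 ≡ 838^2 = 702244 ≡ 570 (mod 1763)
11^128 ≡ 570^2 = 324900 ≡ 508 (mod 1763)
11^256 ≡ 508^2 = 258064 ≡ 666 (mod 1763)
11^512 ≡ 666^2 = 443556 ≡ 1043 (mod 1763)
11^1024 ≡ 1043^2 = 1087849 ≡ 78 (mod 1763)
1762 = 1024 + 512 + 128 + 64 + 32 + 2 in binary powers of 2.
So 11^1762 ≡ 78 · 1043 · 508 · 570 · 838 · 121 ≡ 1392 (mod 1763).
Since 1392 ≠ 1, base 11 is a Fermat witness: 1763 is composite.

1392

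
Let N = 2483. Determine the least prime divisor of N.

13

2483 is odd.
Digit sum 17, not divisible by 3.
Ends in 3: not divisible by 5.
7: 2483 = 7·354 + 5
11: 2483 = 11·225 + 8
13: 2483 = 13·191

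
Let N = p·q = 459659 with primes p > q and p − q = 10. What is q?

Since p = q + 10, we have 459659 = q(q + 10), so q² + 10q − 459659 = 0.
Discriminant: 10² + 4·459659 = 100 + 1838636 = 1838736; √1838736 = 1356.
q = (−10 + 1356)/2 = 673, and p = q + 10 = 683.
Check: 673 · 683 = 459659.

673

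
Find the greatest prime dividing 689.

53

689 = 13 · 53
53 is prime.
So 689 = 13 · 53; the largest prime factor is 53.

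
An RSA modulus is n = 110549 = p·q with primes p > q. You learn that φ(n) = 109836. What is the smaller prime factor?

227

φ(n) = (p−1)(q−1) = n − (p+q) + 1, so p + q = 110549 − 109836 + 1 = 714.
p and q are the roots of t² − 714t + 110549 = 0.
Discriminant: 714² − 4·110549 = 509796 − 442196 = 67600; √67600 = 260.
q = (714 − 260)/2 = 227, p = (714 + 260)/2 = 487.
Check: 227 · 487 = 110549.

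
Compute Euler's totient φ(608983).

Factor: 608983 = 37 · 109 · 151.
φ(608983) = (37−1) · (109−1) · (151−1) = 36 · 108 · 150 = 583200.

583200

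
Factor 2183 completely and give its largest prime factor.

59

2183 = 37 · 59
59 is prime.
So 2183 = 37 · 59; the largest prime factor is 59.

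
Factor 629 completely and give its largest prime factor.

629 = 17 · 37
37 is prime.
So 629 = 17 · 37; the largest prime factor is 37.

37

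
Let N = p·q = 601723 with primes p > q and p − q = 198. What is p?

Since p = q + 198, we have 601723 = q(q + 198), so q² + 198q − 601723 = 0.
Discriminant: 198² + 4·601723 = 39204 + 2406892 = 2446096; √2446096 = 1564.
q = (−198 + 1564)/2 = 683, and p = q + 198 = 881.
Check: 683 · 881 = 601723.

881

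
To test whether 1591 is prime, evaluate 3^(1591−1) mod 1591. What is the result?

3^1 ≡ 3 (mod 1591)
3^2 ≡ 3^2 = 9 ≡ 9 (mod 1591)
3^4 ≡ 9^2 = 81 ≡ 81 (mod 1591)
3^8 ≡ 81^2 = 6561 ≡ 197 (mod 1591)
3^16 ≡ 197^2 = 38809 ≡ 625 (mod 1591)
3^32 ≡ 625^2 = 390625 ≡ 830 (mod 1591)
3^64 ≡ 830^2 = 688900 ≡ 1588 (mod 1591)
3^128 ≡ 1588^2 = 2521744 ≡ 9 (mod 1591)
3^256 ≡ 9^2 = 81 ≡ 81 (mod 1591)
3^512 ≡ 81^2 = 6561 ≡ 197 (mod 1591)
3^1024 ≡ 197^2 = 38809 ≡ 625 (mod 1591)
1590 = 1024 + 512 + 32 + 16 + 4 + 2 in binary powers of 2.
So 3^1590 ≡ 625 · 197 · 830 · 625 · 81 · 9 ≡ 322 (mod 1591).
Since 322 ≠ 1, base 3 is a Fermat witness: 1591 is composite.

322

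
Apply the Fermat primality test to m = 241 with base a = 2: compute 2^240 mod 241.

1

2^1 ≡ 2 (mod 241)
2^2 ≡ 2^2 = 4 ≡ 4 (mod 241)
2^4 ≡ 4^2 = 16 ≡ 16 (mod 241)
2^8 ≡ 16^2 = 256 ≡ 15 (mod 241)
2^16 ≡ 15^2 = 225 ≡ 225 (mod 241)
2^32 ≡ 225^2 = 50625 ≡ 15 (mod 241)
2^64 ≡ 15^2 = 225 ≡ 225 (mod 241)
2^128 ≡ 225^2 = 50625 ≡ 15 (mod 241)
240 = 128 + 64 + 32 + 16 in binary powers of 2.
So 2^240 ≡ 15 · 225 · 15 · 225 ≡ 1 (mod 241).
Since the result is 1, base 2 gives no evidence that 241 is composite.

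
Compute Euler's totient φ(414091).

Factor: 414091 = 29 · 109 · 131.
φ(414091) = (29−1) · (109−1) · (131−1) = 28 · 108 · 130 = 393120.

393120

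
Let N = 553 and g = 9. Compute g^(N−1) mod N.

8

9^1 ≡ 9 (mod 553)
9^2 ≡ 9^2 = 81 ≡ 81 (mod 553)
9^4 ≡ 81^2 = 6561 ≡ 478 (mod 553)
9^8 ≡ 478^2 = 228484 ≡ 95 (mod 553)
9^16 ≡ 95^2 = 9025 ≡ 177 (mod 553)
9^32 ≡ 177^2 = 31329 ≡ 361 (mod 553)
9^64 ≡ 361^2 = 130321 ≡ 366 (mod 553)
9^128 ≡ 366^2 = 133956 ≡ 130 (mod 553)
9^256 ≡ 130^2 = 16900 ≡ 310 (mod 553)
9^512 ≡ 310^2 = 96100 ≡ 431 (mod 553)
552 = 512 + 32 + 8 in binary powers of 2.
So 9^552 ≡ 431 · 361 · 95 ≡ 8 (mod 553).
Since 8 ≠ 1, base 9 is a Fermat witness: 553 is composite.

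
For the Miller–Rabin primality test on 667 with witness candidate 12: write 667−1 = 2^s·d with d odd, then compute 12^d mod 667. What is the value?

667 − 1 = 666 = 2^1 · 333, so d = 333.
12^1 ≡ 12 (mod 667)
12^2 ≡ 12^2 = 144 ≡ 144 (mod 667)
12^4 ≡ 144^2 = 20736 ≡ 59 (mod 667)
12^8 ≡ 59^2 = 3481 ≡ 146 (mod 667)
12^16 ≡ 146^2 = 21316 ≡ 639 (mod 667)
12^32 ≡ 639^2 = 408321 ≡ 117 (mod 667)
12^64 ≡ 117^2 = 13689 ≡ 349 (mod 667)
12^128 ≡ 349^2 = 121801 ≡ 407 (mod 667)
12^256 ≡ 407^2 = 165649 ≡ 233 (mod 667)
333 = 256 + 64 + 8 + 4 + 1 in binary powers of 2.
So 12^333 ≡ 233 · 349 · 146 · 59 · 12 ≡ 302 (mod 667).
Squaring chain: 302; never reaches −1, so base 12 is a Miller–Rabin witness that 667 is composite.

302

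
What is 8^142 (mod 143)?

8^1 ≡ 8 (mod 143)
8^2 ≡ 8^2 = 64 ≡ 64 (mod 143)
8^4 ≡ 64^2 = 4096 ≡ 92 (mod 143)
8^8 ≡ 92^2 = 8464 ≡ 27 (mod 143)
8^16 ≡ 27^2 = 729 ≡ 14 (mod 143)
8^32 ≡ 14^2 = 196 ≡ 53 (mod 143)
8^64 ≡ 53^2 = 2809 ≡ 92 (mod 143)
8^128 ≡ 92^2 = 8464 ≡ 27 (mod 143)
142 = 128 + 8 + 4 + 2 in binary powers of 2.
So 8^142 ≡ 27 · 27 · 92 · 64 ≡ 64 (mod 143).
Since 64 ≠ 1, base 8 is a Fermat witness: 143 is composite.

64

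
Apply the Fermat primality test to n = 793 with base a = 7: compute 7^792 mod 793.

339

7^1 ≡ 7 (mod 793)
7^2 ≡ 7^2 = 49 ≡ 49 (mod 793)
7^4 ≡ 49^2 = 2401 ≡ 22 (mod 793)
7^8 ≡ 22^2 = 484 ≡ 484 (mod 793)
7^16 ≡ 484^2 = 234256 ≡ 321 (mod 793)
7^32 ≡ 321^2 = 103041 ≡ 744 (mod 793)
7^64 ≡ 744^2 = 553536 ≡ 22 (mod 793)
7^128 ≡ 22^2 = 484 ≡ 484 (mod 793)
7^256 ≡ 484^2 = 234256 ≡ 321 (mod 793)
7^512 ≡ 321^2 = 103041 ≡ 744 (mod 793)
792 = 512 + 256 + 16 + 8 in binary powers of 2.
So 7^792 ≡ 744 · 321 · 321 · 484 ≡ 339 (mod 793).
Since 339 ≠ 1, base 7 is a Fermat witness: 793 is composite.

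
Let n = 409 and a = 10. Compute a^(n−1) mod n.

1

10^1 ≡ 10 (mod 409)
10^2 ≡ 10^2 = 100 ≡ 100 (mod 409)
10^4 ≡ 100^2 = 10000 ≡ 184 (mod 409)
10^8 ≡ 184^2 = 33856 ≡ 318 (mod 409)
10^16 ≡ 318^2 = 101124 ≡ 101 (mod 409)
10^32 ≡ 101^2 = 10201 ≡ 385 (mod 409)
10^64 ≡ 385^2 = 148225 ≡ 167 (mod 409)
10^128 ≡ 167^2 = 27889 ≡ 77 (mod 409)
10^256 ≡ 77^2 = 5929 ≡ 203 (mod 409)
408 = 256 + 128 + 16 + 8 in binary powers of 2.
So 10^408 ≡ 203 · 77 · 101 · 318 ≡ 1 (mod 409).
Since the result is 1, base 10 gives no evidence that 409 is composite.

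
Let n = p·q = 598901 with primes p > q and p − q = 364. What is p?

977

Since p = q + 364, we have 598901 = q(q + 364), so q² + 364q − 598901 = 0.
Discriminant: 364² + 4·598901 = 132496 + 2395604 = 2528100; √2528100 = 1590.
q = (−364 + 1590)/2 = 613, and p = q + 364 = 977.
Check: 613 · 977 = 598901.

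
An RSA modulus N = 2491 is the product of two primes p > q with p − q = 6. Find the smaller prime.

47

Since p = q + 6, we have 2491 = q(q + 6), so q² + 6q − 2491 = 0.
Discriminant: 6² + 4·2491 = 36 + 9964 = 10000; √10000 = 100.
q = (−6 + 100)/2 = 47, and p = q + 6 = 53.
Check: 47 · 53 = 2491.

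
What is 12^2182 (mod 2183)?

12^1 ≡ 12 (mod 2183)
12^2 ≡ 12^2 = 144 ≡ 144 (mod 2183)
12^4 ≡ 144^2 = 20736 ≡ 1089 (mod 2183)
12^8 ≡ 1089^2 = 1185921 ≡ 552 (mod 2183)
12^16 ≡ 552^2 = 304704 ≡ 1267 (mod 2183)
12^32 ≡ 1267^2 = 1605289 ≡ 784 (mod 2183)
12^64 ≡ 784^2 = 614656 ≡ 1233 (mod 2183)
12^128 ≡ 1233^2 = 1520289 ≡ 921 (mod 2183)
12^256 ≡ 921^2 = 848241 ≡ 1237 (mod 2183)
12^512 ≡ 1237^2 = 1530169 ≡ 2069 (mod 2183)
12^1024 ≡ 2069^2 = 4280761 ≡ 2081 (mod 2183)
12^2048 ≡ 2081^2 = 4330561 ≡ 1672 (mod 2183)
2182 = 2048 + 128 + 4 + 2 in binary powers of 2.
So 12^2182 ≡ 1672 · 921 · 1089 · 144 ≡ 164 (mod 2183).
Since 164 ≠ 1, base 12 is a Fermat witness: 2183 is composite.

164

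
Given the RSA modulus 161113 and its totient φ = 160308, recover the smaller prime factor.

367

φ(n) = (p−1)(q−1) = n − (p+q) + 1, so p + q = 161113 − 160308 + 1 = 806.
p and q are the roots of t² − 806t + 161113 = 0.
Discriminant: 806² − 4·161113 = 649636 − 644452 = 5184; √5184 = 72.
q = (806 − 72)/2 = 367, p = (806 + 72)/2 = 439.
Check: 367 · 439 = 161113.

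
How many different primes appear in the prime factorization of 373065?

6

373065 = 3 · 124355
124355 = 5 · 24871
24871 = 7 · 3553
3553 = 11 · 323
323 = 17 · 19
373065 = 3 · 5 · 7 · 11 · 17 · 19, which has 6 distinct prime factors.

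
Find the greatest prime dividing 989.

43

989 = 23 · 43
43 is prime.
So 989 = 23 · 43; the largest prime factor is 43.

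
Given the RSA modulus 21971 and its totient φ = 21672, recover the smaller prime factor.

φ(n) = (p−1)(q−1) = n − (p+q) + 1, so p + q = 21971 − 21672 + 1 = 300.
p and q are the roots of t² − 300t + 21971 = 0.
Discriminant: 300² − 4·21971 = 90000 − 87884 = 2116; √2116 = 46.
q = (300 − 46)/2 = 127, p = (300 + 46)/2 = 173.
Check: 127 · 173 = 21971.

127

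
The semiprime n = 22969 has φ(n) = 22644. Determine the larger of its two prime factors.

φ(n) = (p−1)(q−1) = n − (p+q) + 1, so p + q = 22969 − 22644 + 1 = 326.
p and q are the roots of t² − 326t + 22969 = 0.
Discriminant: 326² − 4·22969 = 106276 − 91876 = 14400; √14400 = 120.
q = (326 − 120)/2 = 103, p = (326 + 120)/2 = 223.
Check: 103 · 223 = 22969.

223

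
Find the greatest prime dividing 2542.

41

2542 = 2 · 1271
1271 = 31 · 41
41 is prime.
So 2542 = 2 · 31 · 41; the largest prime factor is 41.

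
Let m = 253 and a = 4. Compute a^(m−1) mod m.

236

4^1 ≡ 4 (mod 253)
4^2 ≡ 4^2 = 16 ≡ 16 (mod 253)
4^4 ≡ 16^2 = 256 ≡ 3 (mod 253)
4^8 ≡ 3^2 = 9 ≡ 9 (mod 253)
4^16 ≡ 9^2 = 81 ≡ 81 (mod 253)
4^32 ≡ 81^2 = 6561 ≡ 236 (mod 253)
4^64 ≡ 236^2 = 55696 ≡ 36 (mod 253)
4^128 ≡ 36^2 = 1296 ≡ 31 (mod 253)
252 = 128 + 64 + 32 + 16 + 8 + 4 in binary powers of 2.
So 4^252 ≡ 31 · 36 · 236 · 81 · 9 · 3 ≡ 236 (mod 253).
Since 236 ≠ 1, base 4 is a Fermat witness: 253 is composite.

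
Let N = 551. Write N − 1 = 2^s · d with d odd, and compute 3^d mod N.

414

551 − 1 = 550 = 2^1 · 275, so d = 275.
3^1 ≡ 3 (mod 551)
3^2 ≡ 3^2 = 9 ≡ 9 (mod 551)
3^4 ≡ 9^2 = 81 ≡ 81 (mod 551)
3^8 ≡ 81^2 = 6561 ≡ 500 (mod 551)
3^16 ≡ 500^2 = 250000 ≡ 397 (mod 551)
3^32 ≡ 397^2 = 157609 ≡ 23 (mod 551)
3^64 ≡ 23^2 = 529 ≡ 529 (mod 551)
3^128 ≡ 529^2 = 279841 ≡ 484 (mod 551)
3^256 ≡ 484^2 = 234256 ≡ 81 (mod 551)
275 = 256 + 16 + 2 + 1 in binary powers of 2.
So 3^275 ≡ 81 · 397 · 9 · 3 ≡ 414 (mod 551).
Squaring chain: 414; never reaches −1, so base 3 is a Miller–Rabin witness that 551 is composite.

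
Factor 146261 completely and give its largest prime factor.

67

146261 = 37 · 3953
3953 = 59 · 67
67 is prime.
So 146261 = 37 · 59 · 67; the largest prime factor is 67.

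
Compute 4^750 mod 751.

4^1 ≡ 4 (mod 751)
4^2 ≡ 4^2 = 16 ≡ 16 (mod 751)
4^4 ≡ 16^2 = 256 ≡ 256 (mod 751)
4^8 ≡ 256^2 = 65536 ≡ 199 (mod 751)
4^16 ≡ 199^2 = 39601 ≡ 549 (mod 751)
4^32 ≡ 549^2 = 301401 ≡ 250 (mod 751)
4^64 ≡ 250^2 = 62500 ≡ 167 (mod 751)
4^128 ≡ 167^2 = 27889 ≡ 102 (mod 751)
4^256 ≡ 102^2 = 10404 ≡ 641 (mod 751)
4^512 ≡ 641^2 = 410881 ≡ 84 (mod 751)
750 = 512 + 128 + 64 + 32 + 8 + 4 + 2 in binary powers of 2.
So 4^750 ≡ 84 · 102 · 167 · 250 · 199 · 256 · 16 ≡ 1 (mod 751).
Since the result is 1, base 4 gives no evidence that 751 is composite.

1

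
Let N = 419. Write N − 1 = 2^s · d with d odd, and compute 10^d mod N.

419 − 1 = 418 = 2^1 · 209, so d = 209.
10^1 ≡ 10 (mod 419)
10^2 ≡ 10^2 = 100 ≡ 100 (mod 419)
10^4 ≡ 100^2 = 10000 ≡ 363 (mod 419)
10^8 ≡ 363^2 = 131769 ≡ 203 (mod 419)
10^16 ≡ 203^2 = 41209 ≡ 147 (mod 419)
10^32 ≡ 147^2 = 21609 ≡ 240 (mod 419)
10^64 ≡ 240^2 = 57600 ≡ 197 (mod 419)
10^128 ≡ 197^2 = 38809 ≡ 261 (mod 419)
209 = 128 + 64 + 16 + 1 in binary powers of 2.
So 10^209 ≡ 261 · 197 · 147 · 10 ≡ 418 (mod 419).
Since 10^d ≡ 418 (mod 419), base 10 does not prove 419 composite.

418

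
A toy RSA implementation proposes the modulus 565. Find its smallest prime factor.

565 is odd.
Digit sum 16, not divisible by 3.
Ends in 5: divisible by 5.

5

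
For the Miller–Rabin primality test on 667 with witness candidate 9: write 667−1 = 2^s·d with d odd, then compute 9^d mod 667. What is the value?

667 − 1 = 666 = 2^1 · 333, so d = 333.
9^1 ≡ 9 (mod 667)
9^2 ≡ 9^2 = 81 ≡ 81 (mod 667)
9^4 ≡ 81^2 = 6561 ≡ 558 (mod 667)
9^8 ≡ 558^2 = 311364 ≡ 542 (mod 667)
9^16 ≡ 542^2 = 293764 ≡ 284 (mod 667)
9^32 ≡ 284^2 = 80656 ≡ 616 (mod 667)
9^64 ≡ 616^2 = 379456 ≡ 600 (mod 667)
9^128 ≡ 600^2 = 360000 ≡ 487 (mod 667)
9^256 ≡ 487^2 = 237169 ≡ 384 (mod 667)
333 = 256 + 64 + 8 + 4 + 1 in binary powers of 2.
So 9^333 ≡ 384 · 600 · 542 · 558 · 9 ≡ 660 (mod 667).
Squaring chain: 660; never reaches −1, so base 9 is a Miller–Rabin witness that 667 is composite.

660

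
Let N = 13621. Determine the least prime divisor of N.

53

13621 is odd.
Digit sum 13, not divisible by 3.
Ends in 1: not divisible by 5.
7: 13621 = 7·1945 + 6
11: 13621 = 11·1238 + 3
13: 13621 = 13·1047 + 10
17: 13621 = 17·801 + 4
19: 13621 = 19·716 + 17
23: 13621 = 23·592 + 5
29: 13621 = 29·469 + 20
31: 13621 = 31·439 + 12
37: 13621 = 37·368 + 5
41: 13621 = 41·332 + 9
43: 13621 = 43·316 + 33
47: 13621 = 47·289 + 38
53: 13621 = 53·257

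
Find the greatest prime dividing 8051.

8051 = 83 · 97
97 is prime.
So 8051 = 83 · 97; the largest prime factor is 97.

97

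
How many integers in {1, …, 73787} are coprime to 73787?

61992

Factor: 73787 = 7 · 83 · 127.
φ(73787) = (7−1) · (83−1) · (127−1) = 6 · 82 · 126 = 61992.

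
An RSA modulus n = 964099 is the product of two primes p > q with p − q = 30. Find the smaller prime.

Since p = q + 30, we have 964099 = q(q + 30), so q² + 30q − 964099 = 0.
Discriminant: 30² + 4·964099 = 900 + 3856396 = 3857296; √3857296 = 1964.
q = (−30 + 1964)/2 = 967, and p = q + 30 = 997.
Check: 967 · 997 = 964099.

967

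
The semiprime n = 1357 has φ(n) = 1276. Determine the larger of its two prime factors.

59

φ(n) = (p−1)(q−1) = n − (p+q) + 1, so p + q = 1357 − 1276 + 1 = 82.
p and q are the roots of t² − 82t + 1357 = 0.
Discriminant: 82² − 4·1357 = 6724 − 5428 = 1296; √1296 = 36.
q = (82 − 36)/2 = 23, p = (82 + 36)/2 = 59.
Check: 23 · 59 = 1357.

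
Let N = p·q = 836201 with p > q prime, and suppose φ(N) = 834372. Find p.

947

φ(n) = (p−1)(q−1) = n − (p+q) + 1, so p + q = 836201 − 834372 + 1 = 1830.
p and q are the roots of t² − 1830t + 836201 = 0.
Discriminant: 1830² − 4·836201 = 3348900 − 3344804 = 4096; √4096 = 64.
q = (1830 − 64)/2 = 883, p = (1830 + 64)/2 = 947.
Check: 883 · 947 = 836201.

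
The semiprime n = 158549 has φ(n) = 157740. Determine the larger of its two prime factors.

φ(n) = (p−1)(q−1) = n − (p+q) + 1, so p + q = 158549 − 157740 + 1 = 810.
p and q are the roots of t² − 810t + 158549 = 0.
Discriminant: 810² − 4·158549 = 656100 − 634196 = 21904; √21904 = 148.
q = (810 − 148)/2 = 331, p = (810 + 148)/2 = 479.
Check: 331 · 479 = 158549.

479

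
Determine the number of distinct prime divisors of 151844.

151844 = 2^2 · 37961
37961 = 7 · 5423
5423 = 11 · 493
493 = 17 · 29
151844 = 2^2 · 7 · 11 · 17 · 29, which has 5 distinct prime factors.

5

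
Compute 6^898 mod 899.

6^1 ≡ 6 (mod 899)
6^2 ≡ 6^2 = 36 ≡ 36 (mod 899)
6^4 ≡ 36^2 = 1296 ≡ 397 (mod 899)
6^8 ≡ 397^2 = 157609 ≡ 284 (mod 899)
6^16 ≡ 284^2 = 80656 ≡ 645 (mod 899)
6^32 ≡ 645^2 = 416025 ≡ 687 (mod 899)
6^64 ≡ 687^2 = 471969 ≡ 893 (mod 899)
6^128 ≡ 893^2 = 797449 ≡ 36 (mod 899)
6^256 ≡ 36^2 = 1296 ≡ 397 (mod 899)
6^512 ≡ 397^2 = 157609 ≡ 284 (mod 899)
898 = 512 + 256 + 128 + 2 in binary powers of 2.
So 6^898 ≡ 284 · 397 · 36 · 36 ≡ 645 (mod 899).
Since 645 ≠ 1, base 6 is a Fermat witness: 899 is composite.

645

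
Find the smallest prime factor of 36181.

97

36181 is odd.
Digit sum 19, not divisible by 3.
Ends in 1: not divisible by 5.
7: 36181 = 7·5168 + 5
11: 36181 = 11·3289 + 2
13: 36181 = 13·2783 + 2
17: 36181 = 17·2128 + 5
19: 36181 = 19·1904 + 5
23: 36181 = 23·1573 + 2
29: 36181 = 29·1247 + 18
31: 36181 = 31·1167 + 4
37: 36181 = 37·977 + 32
41: 36181 = 41·882 + 19
43: 36181 = 43·841 + 18
47: 36181 = 47·769 + 38
53: 36181 = 53·682 + 35
59: 36181 = 59·613 + 14
61: 36181 = 61·593 + 8
67: 36181 = 67·540 + 1
71: 36181 = 71·509 + 42
73: 36181 = 73·495 + 46
79: 36181 = 79·457 + 78
83: 36181 = 83·435 + 76
89: 36181 = 89·406 + 47
97: 36181 = 97·373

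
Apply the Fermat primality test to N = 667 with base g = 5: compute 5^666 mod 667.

5^1 ≡ 5 (mod 667)
5^2 ≡ 5^2 = 25 ≡ 25 (mod 667)
5^4 ≡ 25^2 = 625 ≡ 625 (mod 667)
5^8 ≡ 625^2 = 390625 ≡ 430 (mod 667)
5^16 ≡ 430^2 = 184900 ≡ 141 (mod 667)
5^32 ≡ 141^2 = 19881 ≡ 538 (mod 667)
5^64 ≡ 538^2 = 289444 ≡ 633 (mod 667)
5^128 ≡ 633^2 = 400689 ≡ 489 (mod 667)
5^256 ≡ 489^2 = 239121 ≡ 335 (mod 667)
5^512 ≡ 335^2 = 112225 ≡ 169 (mod 667)
666 = 512 + 128 + 16 + 8 + 2 in binary powers of 2.
So 5^666 ≡ 169 · 489 · 141 · 430 · 25 ≡ 169 (mod 667).
Since 169 ≠ 1, base 5 is a Fermat witness: 667 is composite.

169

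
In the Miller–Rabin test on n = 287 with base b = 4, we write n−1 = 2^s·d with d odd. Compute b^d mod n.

287 − 1 = 286 = 2^1 · 143, so d = 143.
4^1 ≡ 4 (mod 287)
4^2 ≡ 4^2 = 16 ≡ 16 (mod 287)
4^4 ≡ 16^2 = 256 ≡ 256 (mod 287)
4^8 ≡ 256^2 = 65536 ≡ 100 (mod 287)
4^16 ≡ 100^2 = 10000 ≡ 242 (mod 287)
4^32 ≡ 242^2 = 58564 ≡ 16 (mod 287)
4^64 ≡ 16^2 = 256 ≡ 256 (mod 287)
4^128 ≡ 256^2 = 65536 ≡ 100 (mod 287)
143 = 128 + 8 + 4 + 2 + 1 in binary powers of 2.
So 4^143 ≡ 100 · 100 · 256 · 16 · 4 ≡ 23 (mod 287).
Squaring chain: 23; never reaches −1, so base 4 is a Miller–Rabin witness that 287 is composite.

23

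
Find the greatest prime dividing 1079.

83

1079 = 13 · 83
83 is prime.
So 1079 = 13 · 83; the largest prime factor is 83.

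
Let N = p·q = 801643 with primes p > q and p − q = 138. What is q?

Since p = q + 138, we have 801643 = q(q + 138), so q² + 138q − 801643 = 0.
Discriminant: 138² + 4·801643 = 19044 + 3206572 = 3225616; √3225616 = 1796.
q = (−138 + 1796)/2 = 829, and p = q + 138 = 967.
Check: 829 · 967 = 801643.

829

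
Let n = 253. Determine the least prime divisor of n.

253 is odd.
Digit sum 10, not divisible by 3.
Ends in 3: not divisible by 5.
7: 253 = 7·36 + 1
11: 253 = 11·23

11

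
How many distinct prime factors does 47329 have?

47329 = 19 · 2491
2491 = 47 · 53
47329 = 19 · 47 · 53, which has 3 distinct prime factors.

3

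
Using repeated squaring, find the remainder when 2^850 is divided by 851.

2^1 ≡ 2 (mod 851)
2^2 ≡ 2^2 = 4 ≡ 4 (mod 851)
2^4 ≡ 4^2 = 16 ≡ 16 (mod 851)
2^8 ≡ 16^2 = 256 ≡ 256 (mod 851)
2^16 ≡ 256^2 = 65536 ≡ 9 (mod 851)
2^32 ≡ 9^2 = 81 ≡ 81 (mod 851)
2^64 ≡ 81^2 = 6561 ≡ 604 (mod 851)
2^128 ≡ 604^2 = 364816 ≡ 588 (mod 851)
2^256 ≡ 588^2 = 345744 ≡ 238 (mod 851)
2^512 ≡ 238^2 = 56644 ≡ 478 (mod 851)
850 = 512 + 256 + 64 + 16 + 2 in binary powers of 2.
So 2^850 ≡ 478 · 238 · 604 · 9 · 4 ≡ 169 (mod 851).
Since 169 ≠ 1, base 2 is a Fermat witness: 851 is composite.

169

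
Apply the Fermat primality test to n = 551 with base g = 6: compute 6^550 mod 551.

310

6^1 ≡ 6 (mod 551)
6^2 ≡ 6^2 = 36 ≡ 36 (mod 551)
6^4 ≡ 36^2 = 1296 ≡ 194 (mod 551)
6^8 ≡ 194^2 = 37636 ≡ 168 (mod 551)
6^16 ≡ 168^2 = 28224 ≡ 123 (mod 551)
6^32 ≡ 123^2 = 15129 ≡ 252 (mod 551)
6^64 ≡ 252^2 = 63504 ≡ 139 (mod 551)
6^128 ≡ 139^2 = 19321 ≡ 36 (mod 551)
6^256 ≡ 36^2 = 1296 ≡ 194 (mod 551)
6^512 ≡ 194^2 = 37636 ≡ 168 (mod 551)
550 = 512 + 32 + 4 + 2 in binary powers of 2.
So 6^550 ≡ 168 · 252 · 194 · 36 ≡ 310 (mod 551).
Since 310 ≠ 1, base 6 is a Fermat witness: 551 is composite.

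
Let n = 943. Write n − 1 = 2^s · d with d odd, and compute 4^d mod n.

496

943 − 1 = 942 = 2^1 · 471, so d = 471.
4^1 ≡ 4 (mod 943)
4^2 ≡ 4^2 = 16 ≡ 16 (mod 943)
4^4 ≡ 16^2 = 256 ≡ 256 (mod 943)
4^8 ≡ 256^2 = 65536 ≡ 469 (mod 943)
4^16 ≡ 469^2 = 219961 ≡ 242 (mod 943)
4^32 ≡ 242^2 = 58564 ≡ 98 (mod 943)
4^64 ≡ 98^2 = 9604 ≡ 174 (mod 943)
4^128 ≡ 174^2 = 30276 ≡ 100 (mod 943)
4^256 ≡ 100^2 = 10000 ≡ 570 (mod 943)
471 = 256 + 128 + 64 + 16 + 4 + 2 + 1 in binary powers of 2.
So 4^471 ≡ 570 · 100 · 174 · 242 · 256 · 16 · 4 ≡ 496 (mod 943).
Squaring chain: 496; never reaches −1, so base 4 is a Miller–Rabin witness that 943 is composite.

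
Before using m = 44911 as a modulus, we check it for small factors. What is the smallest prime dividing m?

97

44911 is odd.
Digit sum 19, not divisible by 3.
Ends in 1: not divisible by 5.
7: 44911 = 7·6415 + 6
11: 44911 = 11·4082 + 9
13: 44911 = 13·3454 + 9
17: 44911 = 17·2641 + 14
19: 44911 = 19·2363 + 14
23: 44911 = 23·1952 + 15
29: 44911 = 29·1548 + 19
31: 44911 = 31·1448 + 23
37: 44911 = 37·1213 + 30
41: 44911 = 41·1095 + 16
43: 44911 = 43·1044 + 19
47: 44911 = 47·955 + 26
53: 44911 = 53·847 + 20
59: 44911 = 59·761 + 12
61: 44911 = 61·736 + 15
67: 44911 = 67·670 + 21
71: 44911 = 71·632 + 39
73: 44911 = 73·615 + 16
79: 44911 = 79·568 + 39
83: 44911 = 83·541 + 8
89: 44911 = 89·504 + 55
97: 44911 = 97·463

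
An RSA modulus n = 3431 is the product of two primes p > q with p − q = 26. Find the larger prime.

Since p = q + 26, we have 3431 = q(q + 26), so q² + 26q − 3431 = 0.
Discriminant: 26² + 4·3431 = 676 + 13724 = 14400; √14400 = 120.
q = (−26 + 120)/2 = 47, and p = q + 26 = 73.
Check: 47 · 73 = 3431.

73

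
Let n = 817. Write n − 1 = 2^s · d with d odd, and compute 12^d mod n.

512

817 − 1 = 816 = 2^4 · 51, so d = 51.
12^1 ≡ 12 (mod 817)
12^2 ≡ 12^2 = 144 ≡ 144 (mod 817)
12^4 ≡ 144^2 = 20736 ≡ 311 (mod 817)
12^8 ≡ 311^2 = 96721 ≡ 315 (mod 817)
12^16 ≡ 315^2 = 99225 ≡ 368 (mod 817)
12^32 ≡ 368^2 = 135424 ≡ 619 (mod 817)
51 = 32 + 16 + 2 + 1 in binary powers of 2.
So 12^51 ≡ 619 · 368 · 144 · 12 ≡ 512 (mod 817).
Squaring chain: 512 → 704 → 514 → 305; never reaches −1, so base 12 is a Miller–Rabin witness that 817 is composite.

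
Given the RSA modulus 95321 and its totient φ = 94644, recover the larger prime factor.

479

φ(n) = (p−1)(q−1) = n − (p+q) + 1, so p + q = 95321 − 94644 + 1 = 678.
p and q are the roots of t² − 678t + 95321 = 0.
Discriminant: 678² − 4·95321 = 459684 − 381284 = 78400; √78400 = 280.
q = (678 − 280)/2 = 199, p = (678 + 280)/2 = 479.
Check: 199 · 479 = 95321.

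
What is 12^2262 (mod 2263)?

12^1 ≡ 12 (mod 2263)
12^2 ≡ 12^2 = 144 ≡ 144 (mod 2263)
12^4 ≡ 144^2 = 20736 ≡ 369 (mod 2263)
12^8 ≡ 369^2 = 136161 ≡ 381 (mod 2263)
12^16 ≡ 381^2 = 145161 ≡ 329 (mod 2263)
12^32 ≡ 329^2 = 108241 ≡ 1880 (mod 2263)
12^64 ≡ 1880^2 = 3534400 ≡ 1857 (mod 2263)
12^128 ≡ 1857^2 = 3448449 ≡ 1900 (mod 2263)
12^256 ≡ 1900^2 = 3610000 ≡ 515 (mod 2263)
12^512 ≡ 515^2 = 265225 ≡ 454 (mod 2263)
12^1024 ≡ 454^2 = 206116 ≡ 183 (mod 2263)
12^2048 ≡ 183^2 = 33489 ≡ 1807 (mod 2263)
2262 = 2048 + 128 + 64 + 16 + 4 + 2 in binary powers of 2.
So 12^2262 ≡ 1807 · 1900 · 1857 · 329 · 369 · 144 ≡ 593 (mod 2263).
Since 593 ≠ 1, base 12 is a Fermat witness: 2263 is composite.

593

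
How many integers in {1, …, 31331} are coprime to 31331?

Factor: 31331 = 17 · 19 · 97.
φ(31331) = (17−1) · (19−1) · (97−1) = 16 · 18 · 96 = 27648.

27648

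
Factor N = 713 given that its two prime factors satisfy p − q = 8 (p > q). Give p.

Since p = q + 8, we have 713 = q(q + 8), so q² + 8q − 713 = 0.
Discriminant: 8² + 4·713 = 64 + 2852 = 2916; √2916 = 54.
q = (−8 + 54)/2 = 23, and p = q + 8 = 31.
Check: 23 · 31 = 713.

31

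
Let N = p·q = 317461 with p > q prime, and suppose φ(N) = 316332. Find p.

φ(n) = (p−1)(q−1) = n − (p+q) + 1, so p + q = 317461 − 316332 + 1 = 1130.
p and q are the roots of t² − 1130t + 317461 = 0.
Discriminant: 1130² − 4·317461 = 1276900 − 1269844 = 7056; √7056 = 84.
q = (1130 − 84)/2 = 523, p = (1130 + 84)/2 = 607.
Check: 523 · 607 = 317461.

607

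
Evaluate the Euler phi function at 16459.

16200

Factor: 16459 = 109 · 151.
φ(16459) = (109−1) · (151−1) = 108 · 150 = 16200.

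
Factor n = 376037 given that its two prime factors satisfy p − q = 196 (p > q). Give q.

523

Since p = q + 196, we have 376037 = q(q + 196), so q² + 196q − 376037 = 0.
Discriminant: 196² + 4·376037 = 38416 + 1504148 = 1542564; √1542564 = 1242.
q = (−196 + 1242)/2 = 523, and p = q + 196 = 719.
Check: 523 · 719 = 376037.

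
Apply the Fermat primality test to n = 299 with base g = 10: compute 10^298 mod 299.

10^1 ≡ 10 (mod 299)
10^2 ≡ 10^2 = 100 ≡ 100 (mod 299)
10^4 ≡ 100^2 = 10000 ≡ 133 (mod 299)
10^8 ≡ 133^2 = 17689 ≡ 48 (mod 299)
10^16 ≡ 48^2 = 2304 ≡ 211 (mod 299)
10^32 ≡ 211^2 = 44521 ≡ 269 (mod 299)
10^64 ≡ 269^2 = 72361 ≡ 3 (mod 299)
10^128 ≡ 3^2 = 9 ≡ 9 (mod 299)
10^256 ≡ 9^2 = 81 ≡ 81 (mod 299)
298 = 256 + 32 + 8 + 2 in binary powers of 2.
So 10^298 ≡ 81 · 269 · 48 · 100 ≡ 289 (mod 299).
Since 289 ≠ 1, base 10 is a Fermat witness: 299 is composite.

289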